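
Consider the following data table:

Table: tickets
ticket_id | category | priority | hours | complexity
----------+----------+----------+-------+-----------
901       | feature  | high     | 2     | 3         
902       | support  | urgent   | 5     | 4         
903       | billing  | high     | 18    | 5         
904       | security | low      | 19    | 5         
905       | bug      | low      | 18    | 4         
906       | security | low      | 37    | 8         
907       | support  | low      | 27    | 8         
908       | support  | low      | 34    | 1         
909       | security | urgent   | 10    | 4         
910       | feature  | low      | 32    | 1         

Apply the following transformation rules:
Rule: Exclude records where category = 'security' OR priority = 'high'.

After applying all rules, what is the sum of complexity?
18

Step 1: Find records where category = 'security' OR priority = 'high'
Step 2: 5 records match, summing to 25
Step 3: Original sum: 43
Step 4: Remaining sum = 43 - 25 = 18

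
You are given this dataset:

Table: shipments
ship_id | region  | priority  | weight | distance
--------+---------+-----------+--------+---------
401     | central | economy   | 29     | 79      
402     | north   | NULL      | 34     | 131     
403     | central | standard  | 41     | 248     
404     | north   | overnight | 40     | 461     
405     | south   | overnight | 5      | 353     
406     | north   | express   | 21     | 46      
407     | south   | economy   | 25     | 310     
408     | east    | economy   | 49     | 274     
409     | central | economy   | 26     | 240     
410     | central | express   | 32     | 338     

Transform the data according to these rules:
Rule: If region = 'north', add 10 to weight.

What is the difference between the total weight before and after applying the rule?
30

Step 1: Original sum of weight = 302
Step 2: 3 records have region = 'north'
Step 3: Each affected record changes by 10
Step 4: Total change = 3 × 10 = 30
Step 5: New sum = 302 + 30 = 332
Step 6: Difference = |332 - 302| = 30
        (Sum increased by 30)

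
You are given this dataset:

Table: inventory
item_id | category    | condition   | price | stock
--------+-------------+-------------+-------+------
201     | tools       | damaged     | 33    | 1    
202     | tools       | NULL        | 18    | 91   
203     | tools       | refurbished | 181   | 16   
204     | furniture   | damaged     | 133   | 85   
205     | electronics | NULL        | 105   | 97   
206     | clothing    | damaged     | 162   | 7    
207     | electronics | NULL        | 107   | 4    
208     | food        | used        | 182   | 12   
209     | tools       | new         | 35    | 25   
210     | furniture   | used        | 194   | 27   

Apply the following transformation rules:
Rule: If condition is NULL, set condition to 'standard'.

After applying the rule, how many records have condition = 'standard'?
3

Step 1: Count records where condition IS NULL
Step 2: Found 3 records with NULL condition
Step 3: These records will have condition set to 'standard'
Step 4: Records already having condition = 'standard': 0
Step 5: Answer: 3 + 0 = 3 records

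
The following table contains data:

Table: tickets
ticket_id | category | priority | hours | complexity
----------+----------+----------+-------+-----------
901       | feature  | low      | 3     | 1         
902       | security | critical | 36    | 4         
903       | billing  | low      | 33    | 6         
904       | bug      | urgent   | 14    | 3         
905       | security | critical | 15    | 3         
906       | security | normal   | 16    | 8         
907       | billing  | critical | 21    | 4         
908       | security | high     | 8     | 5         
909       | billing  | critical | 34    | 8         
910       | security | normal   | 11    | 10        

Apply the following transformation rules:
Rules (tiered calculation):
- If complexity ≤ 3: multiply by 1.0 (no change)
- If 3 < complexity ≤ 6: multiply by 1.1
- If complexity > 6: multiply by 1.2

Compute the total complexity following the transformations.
59.1

Step 1: Tier 1 (complexity ≤ 3): 3 records, sum = 7 × 1.0 = 7.0
Step 2: Tier 2 (3 < complexity ≤ 6): 4 records, sum = 19 × 1.1 = 20.9
Step 3: Tier 3 (complexity > 6): 3 records, sum = 26 × 1.2 = 31.2
Step 4: Final sum = 7.0 + 20.9 + 31.2 = 59.1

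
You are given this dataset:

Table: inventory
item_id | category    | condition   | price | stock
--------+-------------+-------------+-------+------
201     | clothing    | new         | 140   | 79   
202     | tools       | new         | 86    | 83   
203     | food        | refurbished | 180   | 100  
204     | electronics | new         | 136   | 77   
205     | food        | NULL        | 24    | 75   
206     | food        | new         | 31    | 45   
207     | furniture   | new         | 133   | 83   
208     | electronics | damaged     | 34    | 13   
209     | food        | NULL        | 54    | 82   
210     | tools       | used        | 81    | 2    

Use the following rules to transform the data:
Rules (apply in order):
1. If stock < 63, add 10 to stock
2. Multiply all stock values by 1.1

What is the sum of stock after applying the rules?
735.9

Step 1: Apply Rule 1 - Add 10 to records with stock < 63
  - 3 records affected: 60 + (3 × 10) = 90
  - Unaffected records: 579
  - Sum after Rule 1: 669
Step 2: Apply Rule 2 - Multiply all by 1.1
  - 669 × 1.1 = 735.9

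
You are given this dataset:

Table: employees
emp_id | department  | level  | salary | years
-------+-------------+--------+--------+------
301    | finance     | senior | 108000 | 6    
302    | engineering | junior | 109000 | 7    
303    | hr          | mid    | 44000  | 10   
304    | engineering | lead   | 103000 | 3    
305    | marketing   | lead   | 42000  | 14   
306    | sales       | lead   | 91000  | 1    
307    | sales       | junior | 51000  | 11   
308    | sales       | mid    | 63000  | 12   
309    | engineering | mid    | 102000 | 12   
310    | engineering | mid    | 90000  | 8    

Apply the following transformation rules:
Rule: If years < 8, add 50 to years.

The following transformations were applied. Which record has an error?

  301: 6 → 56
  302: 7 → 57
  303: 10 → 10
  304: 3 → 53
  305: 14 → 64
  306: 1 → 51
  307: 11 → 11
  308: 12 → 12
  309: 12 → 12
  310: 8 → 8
Record 305 has an error. The correct transformed value should be 14, not 64.

Step 1: Check each record against the rule
Step 2: Record 305 has years = 14
Step 3: Since 14 >= 8, the bonus should not have been applied
Step 4: Correct value = 14, but claimed value = 64
Conclusion: Record 305 has the error.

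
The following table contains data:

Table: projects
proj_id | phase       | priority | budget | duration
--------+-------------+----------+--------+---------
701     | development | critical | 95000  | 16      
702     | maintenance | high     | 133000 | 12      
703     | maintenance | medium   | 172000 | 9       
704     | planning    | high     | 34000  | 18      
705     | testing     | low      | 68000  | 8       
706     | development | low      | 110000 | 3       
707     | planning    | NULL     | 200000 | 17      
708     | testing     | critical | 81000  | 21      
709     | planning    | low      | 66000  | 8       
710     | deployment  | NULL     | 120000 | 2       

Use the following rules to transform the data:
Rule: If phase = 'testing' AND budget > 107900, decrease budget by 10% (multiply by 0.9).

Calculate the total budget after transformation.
1079000

Step 1: Find records where phase = 'testing' AND budget > 107900
Step 2: 0 records match, summing to 0
Step 3: After multiplier: 0 × 0.9 = 0.0
Step 4: Unaffected records sum: 1079000
Step 5: Final sum = 0.0 + 1079000 = 1079000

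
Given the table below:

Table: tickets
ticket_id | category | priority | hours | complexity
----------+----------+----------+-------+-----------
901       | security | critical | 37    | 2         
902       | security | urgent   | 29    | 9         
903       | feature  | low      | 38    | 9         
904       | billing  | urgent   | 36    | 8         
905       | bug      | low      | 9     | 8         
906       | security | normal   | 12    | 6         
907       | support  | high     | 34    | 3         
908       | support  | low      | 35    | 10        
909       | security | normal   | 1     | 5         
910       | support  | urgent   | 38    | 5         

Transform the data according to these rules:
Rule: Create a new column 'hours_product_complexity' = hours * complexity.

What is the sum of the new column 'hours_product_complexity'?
1756

Step 1: For each record, compute hours * complexity
Example calculations:
  37 * 2 = 74
  29 * 9 = 261
  38 * 9 = 342
  ...
Step 2: Sum all derived values
Step 3: Total = 1756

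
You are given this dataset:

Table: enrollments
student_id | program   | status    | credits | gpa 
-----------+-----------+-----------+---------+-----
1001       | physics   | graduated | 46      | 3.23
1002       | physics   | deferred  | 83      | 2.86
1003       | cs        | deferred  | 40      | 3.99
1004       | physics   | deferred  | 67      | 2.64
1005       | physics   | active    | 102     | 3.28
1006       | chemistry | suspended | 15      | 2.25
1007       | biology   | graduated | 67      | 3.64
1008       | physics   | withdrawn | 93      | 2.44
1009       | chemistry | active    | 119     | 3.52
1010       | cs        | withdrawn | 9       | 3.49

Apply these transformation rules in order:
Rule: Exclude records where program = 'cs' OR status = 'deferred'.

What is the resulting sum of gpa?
18.36

Step 1: Find records where program = 'cs' OR status = 'deferred'
Step 2: 4 records match, summing to 12.98
Step 3: Original sum: 31.34
Step 4: Remaining sum = 31.34 - 12.98 = 18.36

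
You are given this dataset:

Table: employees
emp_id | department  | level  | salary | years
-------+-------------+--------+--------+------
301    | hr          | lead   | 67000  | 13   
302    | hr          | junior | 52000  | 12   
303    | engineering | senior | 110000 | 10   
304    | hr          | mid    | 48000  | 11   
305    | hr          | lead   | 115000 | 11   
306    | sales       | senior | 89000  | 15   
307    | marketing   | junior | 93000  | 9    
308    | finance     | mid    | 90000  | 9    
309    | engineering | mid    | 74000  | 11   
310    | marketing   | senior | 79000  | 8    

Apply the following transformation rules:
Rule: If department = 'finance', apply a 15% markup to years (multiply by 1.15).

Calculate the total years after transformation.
110.35

Step 1: Records with department = 'finance' have total years = 9
Step 2: Apply multiplier: 9 × 1.15 = 10.35
Step 3: Other records total: 100
Step 4: Final sum = 10.35 + 100 = 110.35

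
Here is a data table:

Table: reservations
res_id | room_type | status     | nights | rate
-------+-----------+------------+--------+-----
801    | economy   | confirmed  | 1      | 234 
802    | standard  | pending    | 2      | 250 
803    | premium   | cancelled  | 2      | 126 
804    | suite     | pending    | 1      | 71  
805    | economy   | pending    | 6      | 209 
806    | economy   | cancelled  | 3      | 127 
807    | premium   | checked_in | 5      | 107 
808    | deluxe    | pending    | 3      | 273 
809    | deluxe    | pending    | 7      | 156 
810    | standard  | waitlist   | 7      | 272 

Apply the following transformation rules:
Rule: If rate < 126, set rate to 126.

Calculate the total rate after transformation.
1899

Step 1: 2 records have rate < 126
Step 2: These records originally summed to 178
Step 3: After setting to minimum: 2 × 126 = 252
Step 4: Unaffected records sum: 1647
Step 5: Final sum = 252 + 1647 = 1899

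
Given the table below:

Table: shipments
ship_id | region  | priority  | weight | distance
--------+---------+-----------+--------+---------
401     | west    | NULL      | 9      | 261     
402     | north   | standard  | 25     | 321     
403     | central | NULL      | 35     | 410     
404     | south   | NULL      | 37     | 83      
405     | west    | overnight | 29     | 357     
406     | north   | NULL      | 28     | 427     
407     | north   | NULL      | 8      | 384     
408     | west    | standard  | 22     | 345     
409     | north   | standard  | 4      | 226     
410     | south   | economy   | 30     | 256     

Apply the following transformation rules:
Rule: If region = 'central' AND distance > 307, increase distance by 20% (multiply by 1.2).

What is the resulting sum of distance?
3152.0

Step 1: Find records where region = 'central' AND distance > 307
Step 2: 1 records match, summing to 410
Step 3: After multiplier: 410 × 1.2 = 492.0
Step 4: Unaffected records sum: 2660
Step 5: Final sum = 492.0 + 2660 = 3152.0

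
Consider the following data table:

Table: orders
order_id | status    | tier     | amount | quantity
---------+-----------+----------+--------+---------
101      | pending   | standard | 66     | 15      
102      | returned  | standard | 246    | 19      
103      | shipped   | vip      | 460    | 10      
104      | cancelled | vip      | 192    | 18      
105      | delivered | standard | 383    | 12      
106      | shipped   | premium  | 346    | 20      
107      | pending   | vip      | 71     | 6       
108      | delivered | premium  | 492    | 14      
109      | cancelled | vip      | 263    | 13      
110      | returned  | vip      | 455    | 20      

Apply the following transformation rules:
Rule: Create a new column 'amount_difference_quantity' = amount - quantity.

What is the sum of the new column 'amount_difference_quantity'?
2827

Step 1: For each record, compute amount - quantity
Example calculations:
  66 - 15 = 51
  246 - 19 = 227
  460 - 10 = 450
  ...
Step 2: Sum all derived values
Step 3: Total = 2827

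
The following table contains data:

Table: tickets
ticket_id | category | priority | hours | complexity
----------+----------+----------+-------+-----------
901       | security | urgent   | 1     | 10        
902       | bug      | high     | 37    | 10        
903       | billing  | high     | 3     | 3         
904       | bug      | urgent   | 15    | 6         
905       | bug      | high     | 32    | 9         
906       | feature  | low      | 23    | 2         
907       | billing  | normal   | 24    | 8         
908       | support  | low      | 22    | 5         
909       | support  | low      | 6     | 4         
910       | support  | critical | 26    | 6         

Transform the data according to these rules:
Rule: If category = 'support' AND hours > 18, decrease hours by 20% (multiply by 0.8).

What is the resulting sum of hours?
179.4

Step 1: Find records where category = 'support' AND hours > 18
Step 2: 2 records match, summing to 48
Step 3: After multiplier: 48 × 0.8 = 38.4
Step 4: Unaffected records sum: 141
Step 5: Final sum = 38.4 + 141 = 179.4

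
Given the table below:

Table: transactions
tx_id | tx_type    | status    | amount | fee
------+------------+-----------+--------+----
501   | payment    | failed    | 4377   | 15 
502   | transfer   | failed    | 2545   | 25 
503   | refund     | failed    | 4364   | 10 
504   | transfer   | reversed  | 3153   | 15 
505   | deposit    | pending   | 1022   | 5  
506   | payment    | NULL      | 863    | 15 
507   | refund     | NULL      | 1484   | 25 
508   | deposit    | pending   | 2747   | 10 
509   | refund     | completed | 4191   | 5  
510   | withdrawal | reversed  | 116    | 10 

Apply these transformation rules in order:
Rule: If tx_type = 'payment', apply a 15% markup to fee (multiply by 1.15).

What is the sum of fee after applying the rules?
139.5

Step 1: Records with tx_type = 'payment' have total fee = 30
Step 2: Apply multiplier: 30 × 1.15 = 34.5
Step 3: Other records total: 105
Step 4: Final sum = 34.5 + 105 = 139.5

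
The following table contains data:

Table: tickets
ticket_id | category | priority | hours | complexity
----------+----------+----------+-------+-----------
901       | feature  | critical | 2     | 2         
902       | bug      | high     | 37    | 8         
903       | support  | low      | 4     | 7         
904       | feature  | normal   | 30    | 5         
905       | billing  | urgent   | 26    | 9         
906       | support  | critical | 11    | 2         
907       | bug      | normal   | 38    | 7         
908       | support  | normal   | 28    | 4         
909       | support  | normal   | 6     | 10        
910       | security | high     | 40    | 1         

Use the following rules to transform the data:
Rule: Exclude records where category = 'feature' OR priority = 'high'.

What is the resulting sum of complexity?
39

Step 1: Find records where category = 'feature' OR priority = 'high'
Step 2: 4 records match, summing to 16
Step 3: Original sum: 55
Step 4: Remaining sum = 55 - 16 = 39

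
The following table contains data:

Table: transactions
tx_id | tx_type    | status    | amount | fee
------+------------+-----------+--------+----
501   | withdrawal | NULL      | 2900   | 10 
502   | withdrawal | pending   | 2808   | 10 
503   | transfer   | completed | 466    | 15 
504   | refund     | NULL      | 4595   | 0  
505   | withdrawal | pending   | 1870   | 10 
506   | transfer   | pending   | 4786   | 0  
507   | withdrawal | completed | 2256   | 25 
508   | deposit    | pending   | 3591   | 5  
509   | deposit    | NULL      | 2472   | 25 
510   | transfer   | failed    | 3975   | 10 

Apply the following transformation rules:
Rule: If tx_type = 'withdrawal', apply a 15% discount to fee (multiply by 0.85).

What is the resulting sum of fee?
101.75

Step 1: Records with tx_type = 'withdrawal' have total fee = 55
Step 2: Apply multiplier: 55 × 0.85 = 46.75
Step 3: Other records total: 55
Step 4: Final sum = 46.75 + 55 = 101.75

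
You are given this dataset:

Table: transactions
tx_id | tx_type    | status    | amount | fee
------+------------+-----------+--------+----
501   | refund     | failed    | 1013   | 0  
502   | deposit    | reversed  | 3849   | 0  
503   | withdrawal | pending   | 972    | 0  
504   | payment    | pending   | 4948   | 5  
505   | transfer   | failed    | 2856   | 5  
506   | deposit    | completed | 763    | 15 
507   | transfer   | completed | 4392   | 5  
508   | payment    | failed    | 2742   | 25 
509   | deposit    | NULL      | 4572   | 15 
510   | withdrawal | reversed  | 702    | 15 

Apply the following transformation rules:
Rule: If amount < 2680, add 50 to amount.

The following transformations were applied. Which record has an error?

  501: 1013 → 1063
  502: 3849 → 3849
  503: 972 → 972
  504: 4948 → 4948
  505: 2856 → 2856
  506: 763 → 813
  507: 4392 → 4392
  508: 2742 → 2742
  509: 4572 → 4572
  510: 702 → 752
Record 503 has an error. The correct transformed value should be 1022, not 972.

Step 1: Check each record against the rule
Step 2: Record 503 has amount = 972
Step 3: Since 972 < 2680, the bonus should have been applied
Step 4: Correct value = 1022, but claimed value = 972
Conclusion: Record 503 has the error.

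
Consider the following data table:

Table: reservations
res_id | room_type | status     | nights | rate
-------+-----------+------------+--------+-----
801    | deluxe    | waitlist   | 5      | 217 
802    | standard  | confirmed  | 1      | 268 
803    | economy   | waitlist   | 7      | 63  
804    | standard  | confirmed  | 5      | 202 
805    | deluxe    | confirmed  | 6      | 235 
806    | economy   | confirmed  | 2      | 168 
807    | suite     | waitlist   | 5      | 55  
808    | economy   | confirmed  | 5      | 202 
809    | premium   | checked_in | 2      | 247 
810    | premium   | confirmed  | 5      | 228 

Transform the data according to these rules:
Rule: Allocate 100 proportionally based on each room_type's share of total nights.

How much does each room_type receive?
deluxe: 25.58, economy: 32.56, premium: 16.28, standard: 13.95, suite: 11.63

Step 1: Calculate total nights = 43
Step 2: Calculate each room_type's proportion:
  deluxe: 11/43 = 25.58% → 25.58
  economy: 14/43 = 32.56% → 32.56
  premium: 7/43 = 16.28% → 16.28
  standard: 6/43 = 13.95% → 13.95
  suite: 5/43 = 11.63% → 11.63
Step 3: Verify: sum of allocations ≈ 100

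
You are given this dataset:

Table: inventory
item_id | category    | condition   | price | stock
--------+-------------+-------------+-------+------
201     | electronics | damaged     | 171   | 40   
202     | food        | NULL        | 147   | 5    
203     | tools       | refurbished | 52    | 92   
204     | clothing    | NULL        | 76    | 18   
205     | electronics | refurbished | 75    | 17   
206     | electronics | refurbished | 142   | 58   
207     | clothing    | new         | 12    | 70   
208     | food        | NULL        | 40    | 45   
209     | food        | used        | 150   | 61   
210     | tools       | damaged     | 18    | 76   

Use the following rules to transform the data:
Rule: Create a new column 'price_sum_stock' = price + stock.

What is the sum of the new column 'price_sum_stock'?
1365

Step 1: For each record, compute price + stock
Example calculations:
  171 + 40 = 211
  147 + 5 = 152
  52 + 92 = 144
  ...
Step 2: Sum all derived values
Step 3: Total = 1365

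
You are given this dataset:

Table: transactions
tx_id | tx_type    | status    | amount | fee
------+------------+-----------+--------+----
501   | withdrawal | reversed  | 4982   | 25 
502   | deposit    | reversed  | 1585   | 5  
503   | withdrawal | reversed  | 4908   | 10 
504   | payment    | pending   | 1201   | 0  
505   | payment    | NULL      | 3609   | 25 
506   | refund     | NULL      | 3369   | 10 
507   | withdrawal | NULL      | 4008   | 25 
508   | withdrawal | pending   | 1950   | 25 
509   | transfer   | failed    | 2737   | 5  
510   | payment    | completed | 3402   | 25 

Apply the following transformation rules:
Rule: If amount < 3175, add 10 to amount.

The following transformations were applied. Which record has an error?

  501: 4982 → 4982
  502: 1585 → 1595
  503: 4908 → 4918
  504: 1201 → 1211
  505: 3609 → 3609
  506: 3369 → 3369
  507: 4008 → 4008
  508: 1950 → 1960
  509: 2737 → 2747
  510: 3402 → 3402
Record 503 has an error. The correct transformed value should be 4908, not 4918.

Step 1: Check each record against the rule
Step 2: Record 503 has amount = 4908
Step 3: Since 4908 >= 3175, the bonus should not have been applied
Step 4: Correct value = 4908, but claimed value = 4918
Conclusion: Record 503 has the error.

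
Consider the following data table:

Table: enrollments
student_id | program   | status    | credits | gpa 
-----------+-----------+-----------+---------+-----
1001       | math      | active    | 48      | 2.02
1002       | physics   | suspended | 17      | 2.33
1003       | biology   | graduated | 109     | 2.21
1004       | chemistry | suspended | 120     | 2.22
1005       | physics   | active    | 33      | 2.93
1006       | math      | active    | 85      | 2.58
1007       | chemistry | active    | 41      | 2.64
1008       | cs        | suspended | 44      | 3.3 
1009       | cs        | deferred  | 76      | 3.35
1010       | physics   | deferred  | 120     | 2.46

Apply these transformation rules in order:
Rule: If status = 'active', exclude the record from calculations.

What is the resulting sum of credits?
486

Step 1: Identify records where status = 'active'
Step 2: The excluded records sum to 207
Step 3: Original total credits = 693
Step 4: Remaining total = 693 - 207 = 486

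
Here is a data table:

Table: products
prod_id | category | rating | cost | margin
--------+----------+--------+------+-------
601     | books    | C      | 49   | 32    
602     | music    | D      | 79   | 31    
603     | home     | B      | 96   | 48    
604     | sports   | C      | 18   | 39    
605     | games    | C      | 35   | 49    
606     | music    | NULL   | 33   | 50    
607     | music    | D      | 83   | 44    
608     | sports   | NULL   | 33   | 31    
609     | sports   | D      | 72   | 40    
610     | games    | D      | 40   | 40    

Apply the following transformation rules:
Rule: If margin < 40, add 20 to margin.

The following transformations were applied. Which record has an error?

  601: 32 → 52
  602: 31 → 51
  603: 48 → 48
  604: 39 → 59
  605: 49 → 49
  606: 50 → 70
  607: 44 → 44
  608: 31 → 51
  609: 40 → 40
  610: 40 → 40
Record 606 has an error. The correct transformed value should be 50, not 70.

Step 1: Check each record against the rule
Step 2: Record 606 has margin = 50
Step 3: Since 50 >= 40, the bonus should not have been applied
Step 4: Correct value = 50, but claimed value = 70
Conclusion: Record 606 has the error.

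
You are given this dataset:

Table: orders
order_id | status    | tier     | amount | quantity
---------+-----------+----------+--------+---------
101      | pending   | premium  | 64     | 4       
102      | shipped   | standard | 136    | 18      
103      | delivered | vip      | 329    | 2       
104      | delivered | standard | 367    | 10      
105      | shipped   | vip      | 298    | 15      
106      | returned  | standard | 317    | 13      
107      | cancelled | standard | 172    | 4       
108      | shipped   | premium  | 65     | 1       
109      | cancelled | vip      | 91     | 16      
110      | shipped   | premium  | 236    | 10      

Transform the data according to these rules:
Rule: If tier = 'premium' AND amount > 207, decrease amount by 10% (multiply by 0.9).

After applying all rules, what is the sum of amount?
2051.4

Step 1: Find records where tier = 'premium' AND amount > 207
Step 2: 1 records match, summing to 236
Step 3: After multiplier: 236 × 0.9 = 212.4
Step 4: Unaffected records sum: 1839
Step 5: Final sum = 212.4 + 1839 = 2051.4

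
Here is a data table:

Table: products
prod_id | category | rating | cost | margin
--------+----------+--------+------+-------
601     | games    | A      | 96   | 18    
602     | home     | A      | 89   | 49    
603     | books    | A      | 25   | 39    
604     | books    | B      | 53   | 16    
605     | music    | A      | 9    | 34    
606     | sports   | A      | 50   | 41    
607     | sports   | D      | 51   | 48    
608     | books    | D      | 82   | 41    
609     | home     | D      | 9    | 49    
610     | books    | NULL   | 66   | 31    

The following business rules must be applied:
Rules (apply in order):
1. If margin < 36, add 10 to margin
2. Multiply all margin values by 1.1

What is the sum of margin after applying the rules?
446.6

Step 1: Apply Rule 1 - Add 10 to records with margin < 36
  - 4 records affected: 99 + (4 × 10) = 139
  - Unaffected records: 267
  - Sum after Rule 1: 406
Step 2: Apply Rule 2 - Multiply all by 1.1
  - 406 × 1.1 = 446.6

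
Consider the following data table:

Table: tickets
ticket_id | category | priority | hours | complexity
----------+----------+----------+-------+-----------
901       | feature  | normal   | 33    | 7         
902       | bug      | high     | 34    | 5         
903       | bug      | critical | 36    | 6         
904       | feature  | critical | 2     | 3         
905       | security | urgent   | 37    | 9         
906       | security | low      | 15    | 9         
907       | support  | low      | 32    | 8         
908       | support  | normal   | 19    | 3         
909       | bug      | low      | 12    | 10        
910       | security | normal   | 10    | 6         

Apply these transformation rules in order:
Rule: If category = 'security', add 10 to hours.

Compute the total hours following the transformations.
260

Step 1: Count records where category = 'security': 3
Step 2: Total bonus added: 3 × 10 = 30
Step 3: Original sum of hours: 230
Step 4: Final sum = 230 + 30 = 260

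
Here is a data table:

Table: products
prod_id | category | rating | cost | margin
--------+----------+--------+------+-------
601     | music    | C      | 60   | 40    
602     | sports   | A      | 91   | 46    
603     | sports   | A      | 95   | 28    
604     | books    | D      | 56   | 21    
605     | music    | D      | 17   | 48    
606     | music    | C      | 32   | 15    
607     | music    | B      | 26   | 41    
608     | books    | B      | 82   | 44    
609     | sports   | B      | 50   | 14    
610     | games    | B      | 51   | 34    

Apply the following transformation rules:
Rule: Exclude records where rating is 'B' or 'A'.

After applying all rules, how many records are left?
4

Step 1: Count records to exclude
  - 4 (B) + 2 (A) = 6 records
Step 2: Total records: 10
Step 3: Remaining = 10 - 6 = 4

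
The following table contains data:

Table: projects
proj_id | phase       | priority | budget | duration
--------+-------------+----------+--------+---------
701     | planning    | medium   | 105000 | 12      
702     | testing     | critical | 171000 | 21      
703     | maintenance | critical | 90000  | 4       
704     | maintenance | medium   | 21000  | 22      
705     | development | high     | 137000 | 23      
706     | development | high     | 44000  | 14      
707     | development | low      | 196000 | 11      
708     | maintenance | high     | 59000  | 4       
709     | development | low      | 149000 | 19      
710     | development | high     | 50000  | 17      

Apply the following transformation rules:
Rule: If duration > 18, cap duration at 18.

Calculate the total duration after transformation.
134

Step 1: 4 records have duration > 18
Step 2: These records originally summed to 85
Step 3: After capping: 4 × 18 = 72
Step 4: Unaffected records sum: 62
Step 5: Final sum = 72 + 62 = 134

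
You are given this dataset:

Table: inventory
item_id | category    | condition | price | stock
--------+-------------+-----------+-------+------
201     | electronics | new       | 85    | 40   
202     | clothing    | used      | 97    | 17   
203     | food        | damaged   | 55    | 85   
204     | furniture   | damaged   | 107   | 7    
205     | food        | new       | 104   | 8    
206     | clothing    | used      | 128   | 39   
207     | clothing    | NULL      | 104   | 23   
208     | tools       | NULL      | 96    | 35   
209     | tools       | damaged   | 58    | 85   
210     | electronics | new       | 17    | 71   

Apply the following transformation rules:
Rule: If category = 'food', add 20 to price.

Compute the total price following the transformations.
891

Step 1: Count records where category = 'food': 2
Step 2: Total bonus added: 2 × 20 = 40
Step 3: Original sum of price: 851
Step 4: Final sum = 851 + 40 = 891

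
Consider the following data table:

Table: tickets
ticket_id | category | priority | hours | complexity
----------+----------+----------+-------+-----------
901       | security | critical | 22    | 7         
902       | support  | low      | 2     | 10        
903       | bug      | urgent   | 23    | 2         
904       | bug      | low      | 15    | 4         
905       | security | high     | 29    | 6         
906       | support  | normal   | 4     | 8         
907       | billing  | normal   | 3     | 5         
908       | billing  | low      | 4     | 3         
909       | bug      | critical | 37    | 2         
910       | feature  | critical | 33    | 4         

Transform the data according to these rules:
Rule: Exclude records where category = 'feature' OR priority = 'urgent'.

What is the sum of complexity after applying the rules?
45

Step 1: Find records where category = 'feature' OR priority = 'urgent'
Step 2: 2 records match, summing to 6
Step 3: Original sum: 51
Step 4: Remaining sum = 51 - 6 = 45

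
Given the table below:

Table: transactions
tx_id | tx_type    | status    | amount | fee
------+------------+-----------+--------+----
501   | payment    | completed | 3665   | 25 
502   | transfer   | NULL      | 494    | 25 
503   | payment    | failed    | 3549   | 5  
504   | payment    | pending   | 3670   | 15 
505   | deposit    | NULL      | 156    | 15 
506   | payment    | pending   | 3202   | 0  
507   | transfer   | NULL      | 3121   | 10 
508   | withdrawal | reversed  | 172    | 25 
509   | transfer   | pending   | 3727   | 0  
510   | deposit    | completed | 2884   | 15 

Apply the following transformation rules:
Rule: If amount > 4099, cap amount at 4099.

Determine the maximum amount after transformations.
3727

Step 1: Original maximum amount = 3727
Step 2: Check cap of 4099 against maximum
Step 3: No records exceed the cap (max 3727 <= cap 4099), so no capping applies
Step 4: Maximum after transformation = 3727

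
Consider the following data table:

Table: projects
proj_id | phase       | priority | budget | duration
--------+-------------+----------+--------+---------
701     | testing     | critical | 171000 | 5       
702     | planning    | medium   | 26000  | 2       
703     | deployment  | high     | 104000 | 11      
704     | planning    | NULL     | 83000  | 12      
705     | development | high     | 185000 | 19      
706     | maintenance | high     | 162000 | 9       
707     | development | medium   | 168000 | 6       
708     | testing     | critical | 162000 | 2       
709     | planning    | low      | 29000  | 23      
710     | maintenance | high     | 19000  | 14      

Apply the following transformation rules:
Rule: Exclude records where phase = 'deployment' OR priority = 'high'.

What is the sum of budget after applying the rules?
639000

Step 1: Find records where phase = 'deployment' OR priority = 'high'
Step 2: 4 records match, summing to 470000
Step 3: Original sum: 1109000
Step 4: Remaining sum = 1109000 - 470000 = 639000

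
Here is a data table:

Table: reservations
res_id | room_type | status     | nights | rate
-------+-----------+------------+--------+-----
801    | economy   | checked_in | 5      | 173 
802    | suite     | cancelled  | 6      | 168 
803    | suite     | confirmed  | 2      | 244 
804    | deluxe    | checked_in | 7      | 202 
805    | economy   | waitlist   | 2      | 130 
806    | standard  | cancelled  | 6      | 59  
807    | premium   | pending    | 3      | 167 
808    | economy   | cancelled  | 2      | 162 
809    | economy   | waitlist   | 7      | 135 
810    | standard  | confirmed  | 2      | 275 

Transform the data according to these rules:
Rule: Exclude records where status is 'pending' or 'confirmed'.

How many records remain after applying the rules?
7

Step 1: Count records to exclude
  - 1 (pending) + 2 (confirmed) = 3 records
Step 2: Total records: 10
Step 3: Remaining = 10 - 3 = 7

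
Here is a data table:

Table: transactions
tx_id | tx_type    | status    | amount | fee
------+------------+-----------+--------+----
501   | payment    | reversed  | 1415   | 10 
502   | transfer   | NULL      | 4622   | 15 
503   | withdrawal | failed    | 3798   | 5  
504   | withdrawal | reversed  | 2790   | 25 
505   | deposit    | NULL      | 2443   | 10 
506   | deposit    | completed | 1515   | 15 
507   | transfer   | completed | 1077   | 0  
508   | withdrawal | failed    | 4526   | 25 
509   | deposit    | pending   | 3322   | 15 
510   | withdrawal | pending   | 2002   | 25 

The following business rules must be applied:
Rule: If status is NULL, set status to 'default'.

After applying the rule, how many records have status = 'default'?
2

Step 1: Count records where status IS NULL
Step 2: Found 2 records with NULL status
Step 3: These records will have status set to 'default'
Step 4: Records already having status = 'default': 0
Step 5: Answer: 2 + 0 = 2 records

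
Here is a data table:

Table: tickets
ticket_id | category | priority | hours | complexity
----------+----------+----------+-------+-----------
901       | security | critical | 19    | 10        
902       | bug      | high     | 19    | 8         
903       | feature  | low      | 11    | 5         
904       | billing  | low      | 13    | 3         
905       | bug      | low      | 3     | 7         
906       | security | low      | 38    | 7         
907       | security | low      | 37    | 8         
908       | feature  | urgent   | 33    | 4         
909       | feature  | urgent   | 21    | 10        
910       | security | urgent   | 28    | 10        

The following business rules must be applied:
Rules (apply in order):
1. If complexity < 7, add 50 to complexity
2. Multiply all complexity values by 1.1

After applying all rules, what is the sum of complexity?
244.2

Step 1: Apply Rule 1 - Add 50 to records with complexity < 7
  - 3 records affected: 12 + (3 × 50) = 162
  - Unaffected records: 60
  - Sum after Rule 1: 222
Step 2: Apply Rule 2 - Multiply all by 1.1
  - 222 × 1.1 = 244.2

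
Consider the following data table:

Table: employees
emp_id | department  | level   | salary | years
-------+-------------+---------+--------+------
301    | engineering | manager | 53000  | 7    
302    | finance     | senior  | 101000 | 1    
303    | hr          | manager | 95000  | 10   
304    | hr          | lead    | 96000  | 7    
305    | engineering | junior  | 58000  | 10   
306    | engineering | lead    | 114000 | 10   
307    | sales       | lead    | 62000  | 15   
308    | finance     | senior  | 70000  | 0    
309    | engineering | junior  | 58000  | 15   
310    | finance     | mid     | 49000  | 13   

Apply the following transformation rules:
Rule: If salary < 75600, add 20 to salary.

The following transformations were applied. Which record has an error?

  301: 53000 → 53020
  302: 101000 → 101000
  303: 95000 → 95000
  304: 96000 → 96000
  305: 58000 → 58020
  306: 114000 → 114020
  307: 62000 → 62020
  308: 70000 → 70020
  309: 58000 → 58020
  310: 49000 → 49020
Record 306 has an error. The correct transformed value should be 114000, not 114020.

Step 1: Check each record against the rule
Step 2: Record 306 has salary = 114000
Step 3: Since 114000 >= 75600, the bonus should not have been applied
Step 4: Correct value = 114000, but claimed value = 114020
Conclusion: Record 306 has the error.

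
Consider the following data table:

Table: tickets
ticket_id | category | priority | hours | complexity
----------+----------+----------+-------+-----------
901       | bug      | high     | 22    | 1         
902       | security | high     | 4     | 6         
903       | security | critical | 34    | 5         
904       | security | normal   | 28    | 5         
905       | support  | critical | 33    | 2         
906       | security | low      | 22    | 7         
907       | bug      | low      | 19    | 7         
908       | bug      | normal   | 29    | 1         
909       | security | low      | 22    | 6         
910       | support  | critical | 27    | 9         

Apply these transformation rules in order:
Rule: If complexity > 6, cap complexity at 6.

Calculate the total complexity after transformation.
44

Step 1: 3 records have complexity > 6
Step 2: These records originally summed to 23
Step 3: After capping: 3 × 6 = 18
Step 4: Unaffected records sum: 26
Step 5: Final sum = 18 + 26 = 44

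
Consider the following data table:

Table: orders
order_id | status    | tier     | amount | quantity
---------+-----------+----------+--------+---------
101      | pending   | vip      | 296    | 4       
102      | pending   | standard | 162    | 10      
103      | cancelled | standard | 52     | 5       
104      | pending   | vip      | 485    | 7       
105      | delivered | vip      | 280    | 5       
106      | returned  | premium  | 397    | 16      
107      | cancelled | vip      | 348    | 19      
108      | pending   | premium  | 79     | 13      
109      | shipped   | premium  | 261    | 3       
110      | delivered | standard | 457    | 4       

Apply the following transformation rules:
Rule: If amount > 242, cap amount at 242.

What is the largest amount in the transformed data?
242

Step 1: Original maximum amount = 485
Step 2: Apply cap at 242
Step 3: 7 records had amount > 242 and were capped
Step 4: Maximum after transformation = 242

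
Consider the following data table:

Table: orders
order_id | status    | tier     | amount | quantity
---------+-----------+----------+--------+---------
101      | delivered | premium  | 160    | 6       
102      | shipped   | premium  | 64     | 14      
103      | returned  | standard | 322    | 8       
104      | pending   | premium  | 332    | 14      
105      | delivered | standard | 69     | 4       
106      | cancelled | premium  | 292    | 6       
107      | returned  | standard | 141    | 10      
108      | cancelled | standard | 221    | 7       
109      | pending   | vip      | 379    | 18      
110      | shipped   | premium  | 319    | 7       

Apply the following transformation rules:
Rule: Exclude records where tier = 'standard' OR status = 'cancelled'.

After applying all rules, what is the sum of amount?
1254

Step 1: Find records where tier = 'standard' OR status = 'cancelled'
Step 2: 5 records match, summing to 1045
Step 3: Original sum: 2299
Step 4: Remaining sum = 2299 - 1045 = 1254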